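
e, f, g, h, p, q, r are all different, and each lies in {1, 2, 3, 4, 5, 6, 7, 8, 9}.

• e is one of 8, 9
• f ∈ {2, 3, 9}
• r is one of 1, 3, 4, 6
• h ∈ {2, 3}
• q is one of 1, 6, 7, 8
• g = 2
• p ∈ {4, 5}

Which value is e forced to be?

g must be 2 (only option left). So f, h can't be 2.
h must be 3 (only option left). Eliminate 3 elsewhere: f, r.
f must be 9 (only option left). Remove 9 from e.
So e = 8.

8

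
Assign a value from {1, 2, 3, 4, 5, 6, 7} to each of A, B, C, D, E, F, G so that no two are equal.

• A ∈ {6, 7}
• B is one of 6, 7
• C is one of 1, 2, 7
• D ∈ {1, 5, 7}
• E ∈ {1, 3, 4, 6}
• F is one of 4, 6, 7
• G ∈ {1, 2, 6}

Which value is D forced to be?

5

Among the 7 variables, 3 fits only E (and all 7 values in {1, 2, 3, 4, 5, 6, 7} must be used), so E = 3.
The 6 still-open variables together cover exactly {1, 2, 4, 5, 6, 7} — 6 values for 6 variables — and 4 appears only in F's list, so F = 4.
Among the 5 still-open variables, 5 fits only D (and all 5 values in {1, 2, 5, 6, 7} must be used), so D = 5.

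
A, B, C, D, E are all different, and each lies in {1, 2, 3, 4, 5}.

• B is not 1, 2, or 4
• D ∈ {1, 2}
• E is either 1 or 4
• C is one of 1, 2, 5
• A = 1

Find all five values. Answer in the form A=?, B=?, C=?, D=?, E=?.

A=1, B=3, C=5, D=2, E=4

A has just one choice, so A = 1. Eliminate 1 elsewhere: C, D, E.
D's domain is down to {2}, so D = 2. Strike 2 from C.
That leaves E = 4.
That leaves C = 5. So B can't be 5.
B's domain is down to {3}, so B = 3.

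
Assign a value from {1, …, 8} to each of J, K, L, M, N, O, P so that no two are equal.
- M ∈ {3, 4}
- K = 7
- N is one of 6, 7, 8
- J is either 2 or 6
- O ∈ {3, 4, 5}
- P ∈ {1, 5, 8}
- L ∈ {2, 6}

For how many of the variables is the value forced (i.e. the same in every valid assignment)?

K has just one choice, so K = 7. Remove 7 from N.
J and L between them cover only {2, 6} — a naked pair. Remove those values from N.
N has just one choice, so N = 8. Remove 8 from P.
Determined: K=7, N=8. The other variables each still have more than one consistent value. That makes 2.

2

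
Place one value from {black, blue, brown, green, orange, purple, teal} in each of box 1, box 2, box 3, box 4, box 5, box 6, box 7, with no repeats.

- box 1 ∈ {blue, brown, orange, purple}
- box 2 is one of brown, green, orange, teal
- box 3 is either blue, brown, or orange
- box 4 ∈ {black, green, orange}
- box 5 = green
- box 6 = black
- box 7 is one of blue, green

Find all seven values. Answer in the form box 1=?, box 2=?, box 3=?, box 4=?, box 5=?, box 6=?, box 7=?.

box 1=purple, box 2=teal, box 3=brown, box 4=orange, box 5=green, box 6=black, box 7=blue

box 5 must be green (only option left). Remove green from box 2, box 4, box 7.
That leaves box 6 = black. Strike black from box 4.
box 7's domain is down to {blue}, so box 7 = blue. Strike blue from box 1, box 3.
box 4 must be orange (only option left). Strike orange from box 1, box 2, box 3.
box 3 has just one choice, so box 3 = brown. Strike brown from box 1, box 2.
box 1's domain is down to {purple}, so box 1 = purple.
box 2 must be teal (only option left).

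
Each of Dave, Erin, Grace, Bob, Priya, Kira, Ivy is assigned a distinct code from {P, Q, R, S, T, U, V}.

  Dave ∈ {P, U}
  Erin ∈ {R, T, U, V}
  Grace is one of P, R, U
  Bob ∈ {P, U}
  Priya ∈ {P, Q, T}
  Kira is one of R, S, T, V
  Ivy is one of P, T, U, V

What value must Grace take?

The 7 variables draw from only 7 values {P, Q, R, S, T, U, V}, so each is used; only Priya can be Q, hence Priya = Q.
The 6 still-open variables together cover exactly {P, R, S, T, U, V} — 6 values for 6 variables — and S appears only in Kira's list, so Kira = S.
The 2 variables Dave and Bob are confined to {P, U}, which locks those values in; drop them from Erin, Grace, Ivy.
So Grace = R.

R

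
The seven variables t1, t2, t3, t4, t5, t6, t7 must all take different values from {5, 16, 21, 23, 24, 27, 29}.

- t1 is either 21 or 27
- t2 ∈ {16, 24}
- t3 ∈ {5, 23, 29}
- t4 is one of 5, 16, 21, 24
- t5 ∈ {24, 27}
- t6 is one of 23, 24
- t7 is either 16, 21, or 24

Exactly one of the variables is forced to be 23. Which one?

t6

Among the 7 variables, 29 fits only t3 (and all 7 values in {5, 16, 21, 23, 24, 27, 29} must be used), so t3 = 29.
Among the 6 still-open variables, 5 fits only t4 (and all 6 values in {5, 16, 21, 23, 24, 27} must be used), so t4 = 5.
The 5 still-open variables draw from only 5 values {16, 21, 23, 24, 27}, so each is used; only t6 can be 23, hence t6 = 23.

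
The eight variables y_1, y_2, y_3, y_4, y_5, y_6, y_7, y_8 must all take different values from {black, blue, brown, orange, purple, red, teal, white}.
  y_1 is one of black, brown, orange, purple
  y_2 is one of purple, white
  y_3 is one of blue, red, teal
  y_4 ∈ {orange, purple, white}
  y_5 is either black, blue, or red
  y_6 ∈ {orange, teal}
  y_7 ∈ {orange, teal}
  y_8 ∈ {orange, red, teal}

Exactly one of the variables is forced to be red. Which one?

y_8

Among the 8 variables, brown fits only y_1 (and all 8 values in {black, blue, brown, orange, purple, red, teal, white} must be used), so y_1 = brown.
The 7 still-open variables together cover exactly {black, blue, orange, purple, red, teal, white} — 7 values for 7 variables — and black appears only in y_5's list, so y_5 = black.
The 6 still-open variables together cover exactly {blue, orange, purple, red, teal, white} — 6 values for 6 variables — and blue appears only in y_3's list, so y_3 = blue.
The 5 still-open variables draw from only 5 values {orange, purple, red, teal, white}, so each is used; only y_8 can be red, hence y_8 = red.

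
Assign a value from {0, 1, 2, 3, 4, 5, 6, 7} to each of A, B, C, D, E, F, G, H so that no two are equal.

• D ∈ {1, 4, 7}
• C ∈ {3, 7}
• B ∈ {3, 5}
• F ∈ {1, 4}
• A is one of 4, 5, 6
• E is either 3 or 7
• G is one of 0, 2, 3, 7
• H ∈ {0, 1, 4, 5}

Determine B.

The 8 variables draw from only 8 values {0, 1, 2, 3, 4, 5, 6, 7}, so each is used; only G can be 2, hence G = 2.
Among the 7 still-open variables, 0 fits only H (and all 7 values in {0, 1, 3, 4, 5, 6, 7} must be used), so H = 0.
The 6 still-open variables together cover exactly {1, 3, 4, 5, 6, 7} — 6 values for 6 variables — and 6 appears only in A's list, so A = 6.
The 5 still-open variables together cover exactly {1, 3, 4, 5, 7} — 5 values for 5 variables — and 5 appears only in B's list, so B = 5.

5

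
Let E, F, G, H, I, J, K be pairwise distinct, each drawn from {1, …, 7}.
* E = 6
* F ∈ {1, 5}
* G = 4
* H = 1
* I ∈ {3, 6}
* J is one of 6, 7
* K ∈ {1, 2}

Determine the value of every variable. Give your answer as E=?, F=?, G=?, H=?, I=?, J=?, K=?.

E must be 6 (only option left). Remove 6 from I, J.
That leaves G = 4.
H has just one choice, so H = 1. Eliminate 1 elsewhere: F, K.
That leaves I = 3.
J must be 7 (only option left).
That leaves K = 2.
F has just one choice, so F = 5.

E=6, F=5, G=4, H=1, I=3, J=7, K=2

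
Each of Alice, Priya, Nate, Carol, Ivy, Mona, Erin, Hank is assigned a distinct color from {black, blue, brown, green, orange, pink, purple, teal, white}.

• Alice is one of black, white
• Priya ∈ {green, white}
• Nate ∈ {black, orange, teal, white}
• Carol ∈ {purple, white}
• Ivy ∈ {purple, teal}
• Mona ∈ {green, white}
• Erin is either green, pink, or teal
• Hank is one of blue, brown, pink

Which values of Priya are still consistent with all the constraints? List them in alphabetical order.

green, white

The 2 variables Priya and Mona are confined to {green, white}, which locks those values in; drop them from Alice, Nate, Carol, Erin.
That leaves Alice = black. So Nate can't be black.
That leaves Carol = purple. Eliminate purple elsewhere: Ivy.
Ivy has just one choice, so Ivy = teal. Strike teal from Nate, Erin.
Erin must be pink (only option left). Remove pink from Hank.
That leaves Nate = orange.
No further eliminations apply; Priya can still be any of green, white.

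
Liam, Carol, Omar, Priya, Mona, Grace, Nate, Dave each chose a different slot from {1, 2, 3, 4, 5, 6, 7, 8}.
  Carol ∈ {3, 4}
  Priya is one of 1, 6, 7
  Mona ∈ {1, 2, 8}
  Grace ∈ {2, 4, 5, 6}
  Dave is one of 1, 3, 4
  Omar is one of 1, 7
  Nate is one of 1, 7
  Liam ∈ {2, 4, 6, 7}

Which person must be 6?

Priya

Among the 8 variables, 5 fits only Grace (and all 8 values in {1, 2, 3, 4, 5, 6, 7, 8} must be used), so Grace = 5.
The 7 still-open variables draw from only 7 values {1, 2, 3, 4, 6, 7, 8}, so each is used; only Mona can be 8, hence Mona = 8.
The 6 still-open variables together cover exactly {1, 2, 3, 4, 6, 7} — 6 values for 6 variables — and 2 appears only in Liam's list, so Liam = 2.
The 5 still-open variables draw from only 5 values {1, 3, 4, 6, 7}, so each is used; only Priya can be 6, hence Priya = 6.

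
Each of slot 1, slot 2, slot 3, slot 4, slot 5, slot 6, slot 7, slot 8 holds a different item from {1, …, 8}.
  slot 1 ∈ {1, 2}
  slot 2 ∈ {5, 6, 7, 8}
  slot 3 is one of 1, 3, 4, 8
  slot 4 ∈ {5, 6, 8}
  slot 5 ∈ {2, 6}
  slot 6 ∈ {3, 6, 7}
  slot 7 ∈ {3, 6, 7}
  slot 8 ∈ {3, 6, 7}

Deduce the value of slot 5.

Among the 8 variables, 4 fits only slot 3 (and all 8 values in {1, 2, 3, 4, 5, 6, 7, 8} must be used), so slot 3 = 4.
Among the 7 still-open variables, 1 fits only slot 1 (and all 7 values in {1, 2, 3, 5, 6, 7, 8} must be used), so slot 1 = 1.
Among the 6 still-open variables, 2 fits only slot 5 (and all 6 values in {2, 3, 5, 6, 7, 8} must be used), so slot 5 = 2.

2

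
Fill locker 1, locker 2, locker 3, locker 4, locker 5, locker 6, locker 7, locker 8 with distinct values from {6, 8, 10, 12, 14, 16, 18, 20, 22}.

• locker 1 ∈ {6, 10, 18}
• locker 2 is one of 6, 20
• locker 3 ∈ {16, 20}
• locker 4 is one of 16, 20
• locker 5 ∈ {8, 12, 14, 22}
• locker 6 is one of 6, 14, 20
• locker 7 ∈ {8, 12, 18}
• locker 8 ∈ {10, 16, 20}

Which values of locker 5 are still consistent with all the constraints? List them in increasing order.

locker 3 and locker 4 between them cover only {16, 20} — a naked pair. Remove those values from locker 2, locker 6, locker 8.
locker 2 must be 6 (only option left). Strike 6 from locker 1, locker 6.
That leaves locker 6 = 14. Strike 14 from locker 5.
That leaves locker 8 = 10. Eliminate 10 elsewhere: locker 1.
locker 1 must be 18 (only option left). Strike 18 from locker 7.
No further eliminations apply; locker 5 can still be any of 8, 12, 22.

8, 12, 22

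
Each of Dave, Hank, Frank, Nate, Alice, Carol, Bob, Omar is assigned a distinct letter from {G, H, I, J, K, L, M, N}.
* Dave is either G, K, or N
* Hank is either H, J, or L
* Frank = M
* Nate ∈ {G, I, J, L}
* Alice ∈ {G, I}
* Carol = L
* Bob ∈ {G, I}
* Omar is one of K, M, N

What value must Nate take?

J

Frank has just one choice, so Frank = M. Remove M from Omar.
Carol must be L (only option left). Remove L from Hank, Nate.
The 6 still-open variables together cover exactly {G, H, I, J, K, N} — 6 values for 6 variables — and H appears only in Hank's list, so Hank = H.
Among the 5 still-open variables, J fits only Nate (and all 5 values in {G, I, J, K, N} must be used), so Nate = J.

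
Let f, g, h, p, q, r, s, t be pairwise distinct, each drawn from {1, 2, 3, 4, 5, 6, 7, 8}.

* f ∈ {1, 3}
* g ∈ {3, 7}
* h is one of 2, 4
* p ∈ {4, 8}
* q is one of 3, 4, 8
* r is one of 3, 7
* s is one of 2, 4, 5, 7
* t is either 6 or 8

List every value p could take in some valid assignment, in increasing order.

4, 8

The 8 variables together cover exactly {1, 2, 3, 4, 5, 6, 7, 8} — 8 values for 8 variables — and 1 appears only in f's list, so f = 1.
The 7 still-open variables draw from only 7 values {2, 3, 4, 5, 6, 7, 8}, so each is used; only s can be 5, hence s = 5.
The 6 still-open variables together cover exactly {2, 3, 4, 6, 7, 8} — 6 values for 6 variables — and 2 appears only in h's list, so h = 2.
Among the 5 still-open variables, 6 fits only t (and all 5 values in {3, 4, 6, 7, 8} must be used), so t = 6.
The 2 variables g and r are confined to {3, 7}, which locks those values in; drop them from q.
No further eliminations apply; p can still be any of 4, 8.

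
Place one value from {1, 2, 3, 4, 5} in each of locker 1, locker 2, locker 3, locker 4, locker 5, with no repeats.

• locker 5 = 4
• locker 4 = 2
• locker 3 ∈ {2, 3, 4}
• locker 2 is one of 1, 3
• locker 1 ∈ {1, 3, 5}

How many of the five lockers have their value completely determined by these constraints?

locker 4 has just one choice, so locker 4 = 2. Eliminate 2 elsewhere: locker 3.
locker 5 has just one choice, so locker 5 = 4. Remove 4 from locker 3.
locker 3 must be 3 (only option left). Remove 3 from locker 1, locker 2.
locker 2's domain is down to {1}, so locker 2 = 1. Remove 1 from locker 1.
locker 1 has just one choice, so locker 1 = 5.
Every locker is fixed: locker 1=5, locker 2=1, locker 3=3, locker 4=2, locker 5=4. That makes 5.

5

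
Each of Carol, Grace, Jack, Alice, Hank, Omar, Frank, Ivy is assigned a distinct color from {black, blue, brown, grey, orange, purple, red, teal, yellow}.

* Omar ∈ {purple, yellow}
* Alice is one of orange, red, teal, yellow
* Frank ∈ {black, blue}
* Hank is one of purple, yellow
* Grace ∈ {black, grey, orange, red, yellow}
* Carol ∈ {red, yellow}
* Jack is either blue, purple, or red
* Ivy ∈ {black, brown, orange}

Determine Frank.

black

Hank and Omar share exactly the 2 values {purple, yellow}; by pigeonhole those values go to them, so strike purple, yellow from Carol, Grace, Jack, Alice.
Carol has just one choice, so Carol = red. Strike red from Grace, Jack, Alice.
Jack must be blue (only option left). Remove blue from Frank.
So Frank = black.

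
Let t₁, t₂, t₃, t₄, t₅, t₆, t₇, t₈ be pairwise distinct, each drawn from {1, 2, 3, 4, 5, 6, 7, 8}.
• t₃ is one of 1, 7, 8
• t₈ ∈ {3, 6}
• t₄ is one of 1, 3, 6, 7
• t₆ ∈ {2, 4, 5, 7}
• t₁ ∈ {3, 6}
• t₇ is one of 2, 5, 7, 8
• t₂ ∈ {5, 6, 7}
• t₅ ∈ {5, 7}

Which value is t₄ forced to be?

The 8 variables draw from only 8 values {1, 2, 3, 4, 5, 6, 7, 8}, so each is used; only t₆ can be 4, hence t₆ = 4.
The 7 still-open variables draw from only 7 values {1, 2, 3, 5, 6, 7, 8}, so each is used; only t₇ can be 2, hence t₇ = 2.
The 6 still-open variables together cover exactly {1, 3, 5, 6, 7, 8} — 6 values for 6 variables — and 8 appears only in t₃'s list, so t₃ = 8.
The 5 still-open variables together cover exactly {1, 3, 5, 6, 7} — 5 values for 5 variables — and 1 appears only in t₄'s list, so t₄ = 1.

1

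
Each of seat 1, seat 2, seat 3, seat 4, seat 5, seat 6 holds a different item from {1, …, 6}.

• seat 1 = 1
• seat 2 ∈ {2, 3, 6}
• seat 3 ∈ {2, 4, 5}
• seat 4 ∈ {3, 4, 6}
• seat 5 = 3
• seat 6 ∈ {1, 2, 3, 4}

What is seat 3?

5

seat 1's domain is down to {1}, so seat 1 = 1. Strike 1 from seat 6.
That leaves seat 5 = 3. So seat 2, seat 4, seat 6 can't be 3.
Among the 4 still-open variables, 5 fits only seat 3 (and all 4 values in {2, 4, 5, 6} must be used), so seat 3 = 5.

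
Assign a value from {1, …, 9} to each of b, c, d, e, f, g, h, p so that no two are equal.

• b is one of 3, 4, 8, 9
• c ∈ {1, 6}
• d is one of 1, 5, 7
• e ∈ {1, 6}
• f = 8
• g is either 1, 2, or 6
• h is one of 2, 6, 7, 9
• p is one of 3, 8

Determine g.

2

f's domain is down to {8}, so f = 8. Remove 8 from b, p.
p must be 3 (only option left). Strike 3 from b.
c and e between them cover only {1, 6} — a naked pair. Remove those values from d, g, h.
So g = 2.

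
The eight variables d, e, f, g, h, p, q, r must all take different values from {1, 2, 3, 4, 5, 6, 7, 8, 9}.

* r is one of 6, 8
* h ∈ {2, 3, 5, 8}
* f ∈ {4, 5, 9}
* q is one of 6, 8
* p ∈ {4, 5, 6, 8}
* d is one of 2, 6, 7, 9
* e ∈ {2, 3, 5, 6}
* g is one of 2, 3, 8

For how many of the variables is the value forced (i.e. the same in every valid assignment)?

The 8 variables draw from only 8 values {2, 3, 4, 5, 6, 7, 8, 9}, so each is used; only d can be 7, hence d = 7.
Among the 7 still-open variables, 9 fits only f (and all 7 values in {2, 3, 4, 5, 6, 8, 9} must be used), so f = 9.
The 6 still-open variables together cover exactly {2, 3, 4, 5, 6, 8} — 6 values for 6 variables — and 4 appears only in p's list, so p = 4.
q and r between them cover only {6, 8} — a naked pair. Remove those values from e, g, h.
Determined: d=7, f=9, p=4. The other variables each still have more than one consistent value. That makes 3.

3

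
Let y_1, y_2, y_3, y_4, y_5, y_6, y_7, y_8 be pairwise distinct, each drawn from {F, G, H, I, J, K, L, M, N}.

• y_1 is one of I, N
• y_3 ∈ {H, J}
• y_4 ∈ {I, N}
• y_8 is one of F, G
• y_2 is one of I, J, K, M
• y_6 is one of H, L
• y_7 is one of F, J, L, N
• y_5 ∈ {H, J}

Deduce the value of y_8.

The 2 variables y_1 and y_4 are confined to {I, N}, which locks those values in; drop them from y_2, y_7.
The 2 variables y_3 and y_5 are confined to {H, J}, which locks those values in; drop them from y_2, y_6, y_7.
y_6 must be L (only option left). Strike L from y_7.
y_7's domain is down to {F}, so y_7 = F. Remove F from y_8.
So y_8 = G.

G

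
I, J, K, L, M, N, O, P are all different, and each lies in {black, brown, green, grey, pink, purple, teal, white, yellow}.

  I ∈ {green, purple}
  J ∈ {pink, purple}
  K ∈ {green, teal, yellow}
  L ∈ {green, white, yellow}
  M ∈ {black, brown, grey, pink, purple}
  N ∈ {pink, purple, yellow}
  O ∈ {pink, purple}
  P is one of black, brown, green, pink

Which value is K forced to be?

teal

J and O between them cover only {pink, purple} — a naked pair. Remove those values from I, M, N, P.
That leaves I = green. So K, L, P can't be green.
N has just one choice, so N = yellow. Remove yellow from K, L.
So K = teal.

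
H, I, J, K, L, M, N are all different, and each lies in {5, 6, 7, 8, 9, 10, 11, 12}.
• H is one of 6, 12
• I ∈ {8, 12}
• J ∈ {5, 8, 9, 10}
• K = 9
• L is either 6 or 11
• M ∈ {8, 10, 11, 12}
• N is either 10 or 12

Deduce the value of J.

K has just one choice, so K = 9. Remove 9 from J.
Among the 6 still-open variables, 5 fits only J (and all 6 values in {5, 6, 8, 10, 11, 12} must be used), so J = 5.

5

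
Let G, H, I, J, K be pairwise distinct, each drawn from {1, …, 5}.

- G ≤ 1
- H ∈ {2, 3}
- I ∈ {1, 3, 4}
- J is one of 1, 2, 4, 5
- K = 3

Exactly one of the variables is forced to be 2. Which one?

H

G's domain is down to {1}, so G = 1. Strike 1 from I, J.
K's domain is down to {3}, so K = 3. Eliminate 3 elsewhere: H, I.
So 2 goes to H.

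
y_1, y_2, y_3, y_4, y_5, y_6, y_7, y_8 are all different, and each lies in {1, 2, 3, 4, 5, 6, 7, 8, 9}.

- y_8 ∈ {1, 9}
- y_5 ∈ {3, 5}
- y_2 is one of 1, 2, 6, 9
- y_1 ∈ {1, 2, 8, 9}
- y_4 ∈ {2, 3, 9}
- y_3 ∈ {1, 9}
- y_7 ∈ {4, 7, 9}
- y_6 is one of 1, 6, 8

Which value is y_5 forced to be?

5

y_3 and y_8 share exactly the 2 values {1, 9}; by pigeonhole those values go to them, so strike 1, 9 from y_1, y_2, y_4, y_6, y_7.
The 3 variables y_1, y_2, y_6 are confined to {2, 6, 8}, which locks those values in; drop them from y_4.
y_4's domain is down to {3}, so y_4 = 3. Remove 3 from y_5.
So y_5 = 5.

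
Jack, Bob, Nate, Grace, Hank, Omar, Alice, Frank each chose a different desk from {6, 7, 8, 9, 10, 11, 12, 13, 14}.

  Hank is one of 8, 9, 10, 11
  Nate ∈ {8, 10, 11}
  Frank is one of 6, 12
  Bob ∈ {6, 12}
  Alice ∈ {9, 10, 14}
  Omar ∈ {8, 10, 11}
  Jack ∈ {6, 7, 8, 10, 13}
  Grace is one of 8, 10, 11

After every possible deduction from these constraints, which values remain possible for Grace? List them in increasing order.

8, 10, 11

Bob and Frank share exactly the 2 values {6, 12}; by pigeonhole those values go to them, so strike 6, 12 from Jack.
Nate, Grace, Omar share exactly the 3 values {8, 10, 11}; by pigeonhole those values go to them, so strike 8, 10, 11 from Jack, Hank, Alice.
Hank must be 9 (only option left). Eliminate 9 elsewhere: Alice.
Alice has just one choice, so Alice = 14.
No further eliminations apply; Grace can still be any of 8, 10, 11.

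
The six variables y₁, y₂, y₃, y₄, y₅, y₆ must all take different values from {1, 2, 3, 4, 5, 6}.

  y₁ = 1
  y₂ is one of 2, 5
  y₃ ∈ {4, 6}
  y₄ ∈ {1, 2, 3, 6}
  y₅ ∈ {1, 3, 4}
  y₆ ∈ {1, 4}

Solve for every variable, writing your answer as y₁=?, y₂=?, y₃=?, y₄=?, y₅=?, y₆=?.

y₁=1, y₂=5, y₃=6, y₄=2, y₅=3, y₆=4

y₁ has just one choice, so y₁ = 1. Eliminate 1 elsewhere: y₄, y₅, y₆.
y₆ must be 4 (only option left). Remove 4 from y₃, y₅.
y₃'s domain is down to {6}, so y₃ = 6. So y₄ can't be 6.
y₅ has just one choice, so y₅ = 3. So y₄ can't be 3.
y₄ has just one choice, so y₄ = 2. Strike 2 from y₂.
y₂'s domain is down to {5}, so y₂ = 5.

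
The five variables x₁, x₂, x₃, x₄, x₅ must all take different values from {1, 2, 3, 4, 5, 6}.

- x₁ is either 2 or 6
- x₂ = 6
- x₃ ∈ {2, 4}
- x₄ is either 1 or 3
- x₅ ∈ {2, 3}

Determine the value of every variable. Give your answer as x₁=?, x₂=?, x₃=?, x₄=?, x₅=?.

x₂'s domain is down to {6}, so x₂ = 6. So x₁ can't be 6.
x₁ has just one choice, so x₁ = 2. Eliminate 2 elsewhere: x₃, x₅.
x₃ has just one choice, so x₃ = 4.
x₅'s domain is down to {3}, so x₅ = 3. Strike 3 from x₄.
x₄'s domain is down to {1}, so x₄ = 1.

x₁=2, x₂=6, x₃=4, x₄=1, x₅=3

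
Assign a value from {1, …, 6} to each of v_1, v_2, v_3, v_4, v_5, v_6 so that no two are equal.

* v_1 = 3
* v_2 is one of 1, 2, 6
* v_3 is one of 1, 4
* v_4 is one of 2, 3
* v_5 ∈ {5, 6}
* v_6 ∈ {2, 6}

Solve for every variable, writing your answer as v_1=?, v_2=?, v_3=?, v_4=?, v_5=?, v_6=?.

v_1 must be 3 (only option left). Remove 3 from v_4.
v_4 must be 2 (only option left). So v_2, v_6 can't be 2.
That leaves v_6 = 6. So v_2, v_5 can't be 6.
That leaves v_2 = 1. Remove 1 from v_3.
That leaves v_3 = 4.
v_5 has just one choice, so v_5 = 5.

v_1=3, v_2=1, v_3=4, v_4=2, v_5=5, v_6=6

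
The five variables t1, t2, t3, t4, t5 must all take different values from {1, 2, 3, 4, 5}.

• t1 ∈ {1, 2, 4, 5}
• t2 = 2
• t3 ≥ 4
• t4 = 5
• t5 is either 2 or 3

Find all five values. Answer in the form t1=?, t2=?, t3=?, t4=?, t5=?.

t1=1, t2=2, t3=4, t4=5, t5=3

t2's domain is down to {2}, so t2 = 2. Strike 2 from t1, t5.
t4 must be 5 (only option left). Remove 5 from t1, t3.
t5 must be 3 (only option left).
t3 must be 4 (only option left). So t1 can't be 4.
t1 must be 1 (only option left).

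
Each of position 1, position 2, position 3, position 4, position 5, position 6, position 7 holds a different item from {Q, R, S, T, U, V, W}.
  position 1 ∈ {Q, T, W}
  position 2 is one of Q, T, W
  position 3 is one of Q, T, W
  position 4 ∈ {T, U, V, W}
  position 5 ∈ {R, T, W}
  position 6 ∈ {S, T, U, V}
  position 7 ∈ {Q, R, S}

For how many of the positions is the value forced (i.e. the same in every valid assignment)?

position 1, position 2, position 3 between them cover only {Q, T, W} — a naked triple. Remove those values from position 4, position 5, position 6, position 7.
position 5's domain is down to {R}, so position 5 = R. So position 7 can't be R.
That leaves position 7 = S. So position 6 can't be S.
Determined: position 5=R, position 7=S. The other positions each still have more than one consistent value. That makes 2.

2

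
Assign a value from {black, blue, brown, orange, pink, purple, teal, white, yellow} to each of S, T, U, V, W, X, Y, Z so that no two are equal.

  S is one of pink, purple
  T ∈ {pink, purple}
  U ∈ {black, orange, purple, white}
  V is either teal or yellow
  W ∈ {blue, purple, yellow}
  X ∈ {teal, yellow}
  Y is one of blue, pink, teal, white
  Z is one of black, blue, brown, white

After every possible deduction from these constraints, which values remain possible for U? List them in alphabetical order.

The 2 variables S and T are confined to {pink, purple}, which locks those values in; drop them from U, W, Y.
The 2 variables V and X are confined to {teal, yellow}, which locks those values in; drop them from W, Y.
That leaves W = blue. Strike blue from Y, Z.
That leaves Y = white. Strike white from U, Z.
No further eliminations apply; U can still be any of black, orange.

black, orange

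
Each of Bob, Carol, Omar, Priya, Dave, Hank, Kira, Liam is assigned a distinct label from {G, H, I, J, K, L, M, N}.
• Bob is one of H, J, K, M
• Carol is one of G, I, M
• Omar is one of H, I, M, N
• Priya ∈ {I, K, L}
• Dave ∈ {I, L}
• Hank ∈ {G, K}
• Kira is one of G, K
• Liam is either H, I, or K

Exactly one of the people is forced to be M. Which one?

Carol

The 8 variables draw from only 8 values {G, H, I, J, K, L, M, N}, so each is used; only Bob can be J, hence Bob = J.
The 7 still-open variables together cover exactly {G, H, I, K, L, M, N} — 7 values for 7 variables — and N appears only in Omar's list, so Omar = N.
The 6 still-open variables together cover exactly {G, H, I, K, L, M} — 6 values for 6 variables — and H appears only in Liam's list, so Liam = H.
The 5 still-open variables draw from only 5 values {G, I, K, L, M}, so each is used; only Carol can be M, hence Carol = M.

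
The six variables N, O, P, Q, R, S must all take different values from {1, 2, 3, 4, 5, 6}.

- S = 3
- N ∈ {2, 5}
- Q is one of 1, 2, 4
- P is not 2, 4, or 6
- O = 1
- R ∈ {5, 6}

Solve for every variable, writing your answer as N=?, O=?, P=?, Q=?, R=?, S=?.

O has just one choice, so O = 1. Strike 1 from P, Q.
S has just one choice, so S = 3. Eliminate 3 elsewhere: P.
P's domain is down to {5}, so P = 5. Remove 5 from N, R.
That leaves R = 6.
N has just one choice, so N = 2. Eliminate 2 elsewhere: Q.
That leaves Q = 4.

N=2, O=1, P=5, Q=4, R=6, S=3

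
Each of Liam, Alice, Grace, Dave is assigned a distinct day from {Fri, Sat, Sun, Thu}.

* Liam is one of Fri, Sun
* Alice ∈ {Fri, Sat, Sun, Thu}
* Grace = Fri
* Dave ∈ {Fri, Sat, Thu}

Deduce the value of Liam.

Grace must be Fri (only option left). Eliminate Fri elsewhere: Liam, Alice, Dave.
So Liam = Sun.

Sun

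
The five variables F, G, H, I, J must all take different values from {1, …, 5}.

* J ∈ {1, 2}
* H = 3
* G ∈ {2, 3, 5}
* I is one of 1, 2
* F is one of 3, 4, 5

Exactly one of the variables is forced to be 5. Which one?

G

H has just one choice, so H = 3. Remove 3 from F, G.
Among the 4 still-open variables, 4 fits only F (and all 4 values in {1, 2, 4, 5} must be used), so F = 4.
The 3 still-open variables draw from only 3 values {1, 2, 5}, so each is used; only G can be 5, hence G = 5.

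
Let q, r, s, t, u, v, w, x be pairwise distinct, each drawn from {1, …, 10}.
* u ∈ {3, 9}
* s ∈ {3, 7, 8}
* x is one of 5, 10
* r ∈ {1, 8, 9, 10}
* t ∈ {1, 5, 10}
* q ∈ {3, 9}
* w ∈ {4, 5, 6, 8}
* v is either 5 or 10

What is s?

q and u share exactly the 2 values {3, 9}; by pigeonhole those values go to them, so strike 3, 9 from r, s.
v and x share exactly the 2 values {5, 10}; by pigeonhole those values go to them, so strike 5, 10 from r, t, w.
t's domain is down to {1}, so t = 1. Eliminate 1 elsewhere: r.
That leaves r = 8. Strike 8 from s, w.
So s = 7.

7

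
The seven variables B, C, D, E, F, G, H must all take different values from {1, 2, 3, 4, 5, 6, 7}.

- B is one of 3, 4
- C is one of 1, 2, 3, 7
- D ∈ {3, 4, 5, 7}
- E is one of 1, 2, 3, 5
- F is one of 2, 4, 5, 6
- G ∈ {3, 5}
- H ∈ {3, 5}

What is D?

The 7 variables draw from only 7 values {1, 2, 3, 4, 5, 6, 7}, so each is used; only F can be 6, hence F = 6.
The 2 variables G and H are confined to {3, 5}, which locks those values in; drop them from B, C, D, E.
B must be 4 (only option left). So D can't be 4.
So D = 7.

7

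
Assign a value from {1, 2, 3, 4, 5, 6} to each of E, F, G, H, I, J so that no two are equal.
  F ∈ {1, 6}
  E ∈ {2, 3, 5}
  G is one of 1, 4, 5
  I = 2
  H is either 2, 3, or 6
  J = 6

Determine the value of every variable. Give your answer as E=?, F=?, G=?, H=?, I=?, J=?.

I's domain is down to {2}, so I = 2. Strike 2 from E, H.
J's domain is down to {6}, so J = 6. Eliminate 6 elsewhere: F, H.
F must be 1 (only option left). So G can't be 1.
H's domain is down to {3}, so H = 3. Eliminate 3 elsewhere: E.
That leaves E = 5. So G can't be 5.
G must be 4 (only option left).

E=5, F=1, G=4, H=3, I=2, J=6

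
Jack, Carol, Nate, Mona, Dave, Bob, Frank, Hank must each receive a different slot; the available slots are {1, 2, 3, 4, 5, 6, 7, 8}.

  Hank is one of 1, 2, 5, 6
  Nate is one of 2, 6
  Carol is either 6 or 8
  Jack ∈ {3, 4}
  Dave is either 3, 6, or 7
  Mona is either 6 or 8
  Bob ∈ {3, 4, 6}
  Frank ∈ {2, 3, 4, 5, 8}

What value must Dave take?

7

Among the 8 variables, 1 fits only Hank (and all 8 values in {1, 2, 3, 4, 5, 6, 7, 8} must be used), so Hank = 1.
The 7 still-open variables draw from only 7 values {2, 3, 4, 5, 6, 7, 8}, so each is used; only Frank can be 5, hence Frank = 5.
The 6 still-open variables draw from only 6 values {2, 3, 4, 6, 7, 8}, so each is used; only Nate can be 2, hence Nate = 2.
The 5 still-open variables draw from only 5 values {3, 4, 6, 7, 8}, so each is used; only Dave can be 7, hence Dave = 7.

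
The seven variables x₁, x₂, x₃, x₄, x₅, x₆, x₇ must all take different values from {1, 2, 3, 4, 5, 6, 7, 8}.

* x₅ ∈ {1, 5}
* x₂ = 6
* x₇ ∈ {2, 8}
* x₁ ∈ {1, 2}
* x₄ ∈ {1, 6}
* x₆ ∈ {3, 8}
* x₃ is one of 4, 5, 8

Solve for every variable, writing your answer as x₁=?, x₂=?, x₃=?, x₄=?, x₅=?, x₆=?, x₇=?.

x₁=2, x₂=6, x₃=4, x₄=1, x₅=5, x₆=3, x₇=8

x₂ must be 6 (only option left). So x₄ can't be 6.
x₄'s domain is down to {1}, so x₄ = 1. Strike 1 from x₁, x₅.
x₅ must be 5 (only option left). So x₃ can't be 5.
x₁ must be 2 (only option left). Strike 2 from x₇.
x₇ must be 8 (only option left). Eliminate 8 elsewhere: x₃, x₆.
x₃'s domain is down to {4}, so x₃ = 4.
That leaves x₆ = 3.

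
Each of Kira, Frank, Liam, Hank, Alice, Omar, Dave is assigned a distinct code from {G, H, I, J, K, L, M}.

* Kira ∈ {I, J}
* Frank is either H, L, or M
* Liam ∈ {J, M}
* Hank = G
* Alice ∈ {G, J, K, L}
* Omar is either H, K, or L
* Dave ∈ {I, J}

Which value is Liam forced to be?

Hank must be G (only option left). So Alice can't be G.
Kira and Dave share exactly the 2 values {I, J}; by pigeonhole those values go to them, so strike I, J from Liam, Alice.
So Liam = M.

M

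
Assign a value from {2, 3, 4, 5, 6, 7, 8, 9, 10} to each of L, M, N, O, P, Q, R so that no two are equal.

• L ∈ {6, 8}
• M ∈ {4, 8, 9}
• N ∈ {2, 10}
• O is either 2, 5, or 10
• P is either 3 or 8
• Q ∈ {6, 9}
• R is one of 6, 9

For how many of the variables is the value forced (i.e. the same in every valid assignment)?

Q and R between them cover only {6, 9} — a naked pair. Remove those values from L, M.
L has just one choice, so L = 8. So M, P can't be 8.
That leaves M = 4.
P has just one choice, so P = 3.
Determined: L=8, M=4, P=3. The other variables each still have more than one consistent value. That makes 3.

3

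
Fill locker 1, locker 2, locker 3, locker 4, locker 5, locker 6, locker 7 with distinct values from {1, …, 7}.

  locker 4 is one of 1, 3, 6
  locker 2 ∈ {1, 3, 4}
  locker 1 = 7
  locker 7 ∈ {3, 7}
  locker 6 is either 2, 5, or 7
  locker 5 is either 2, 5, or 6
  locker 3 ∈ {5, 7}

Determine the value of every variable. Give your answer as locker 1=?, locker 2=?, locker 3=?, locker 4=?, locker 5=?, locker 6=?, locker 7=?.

locker 1's domain is down to {7}, so locker 1 = 7. Remove 7 from locker 3, locker 6, locker 7.
That leaves locker 3 = 5. Remove 5 from locker 5, locker 6.
That leaves locker 6 = 2. Eliminate 2 elsewhere: locker 5.
locker 7 has just one choice, so locker 7 = 3. Strike 3 from locker 2, locker 4.
locker 5 has just one choice, so locker 5 = 6. Strike 6 from locker 4.
locker 4 must be 1 (only option left). Eliminate 1 elsewhere: locker 2.
locker 2 must be 4 (only option left).

locker 1=7, locker 2=4, locker 3=5, locker 4=1, locker 5=6, locker 6=2, locker 7=3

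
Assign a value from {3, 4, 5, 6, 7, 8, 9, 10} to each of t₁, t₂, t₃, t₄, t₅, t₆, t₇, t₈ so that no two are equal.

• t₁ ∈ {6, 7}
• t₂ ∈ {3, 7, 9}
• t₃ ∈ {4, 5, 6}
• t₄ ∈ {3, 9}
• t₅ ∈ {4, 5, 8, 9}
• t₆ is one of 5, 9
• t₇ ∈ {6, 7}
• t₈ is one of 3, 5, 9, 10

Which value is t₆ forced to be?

Among the 8 variables, 8 fits only t₅ (and all 8 values in {3, 4, 5, 6, 7, 8, 9, 10} must be used), so t₅ = 8.
The 7 still-open variables draw from only 7 values {3, 4, 5, 6, 7, 9, 10}, so each is used; only t₃ can be 4, hence t₃ = 4.
The 6 still-open variables together cover exactly {3, 5, 6, 7, 9, 10} — 6 values for 6 variables — and 10 appears only in t₈'s list, so t₈ = 10.
The 5 still-open variables draw from only 5 values {3, 5, 6, 7, 9}, so each is used; only t₆ can be 5, hence t₆ = 5.

5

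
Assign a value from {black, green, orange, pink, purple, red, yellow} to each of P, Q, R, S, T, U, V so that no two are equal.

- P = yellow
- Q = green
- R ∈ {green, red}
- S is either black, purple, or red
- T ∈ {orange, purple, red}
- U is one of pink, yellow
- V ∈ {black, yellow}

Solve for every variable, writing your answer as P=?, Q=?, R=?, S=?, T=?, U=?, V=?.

P's domain is down to {yellow}, so P = yellow. Eliminate yellow elsewhere: U, V.
Q's domain is down to {green}, so Q = green. Strike green from R.
R has just one choice, so R = red. Strike red from S, T.
U must be pink (only option left).
V's domain is down to {black}, so V = black. Remove black from S.
S has just one choice, so S = purple. Eliminate purple elsewhere: T.
T's domain is down to {orange}, so T = orange.

P=yellow, Q=green, R=red, S=purple, T=orange, U=pink, V=black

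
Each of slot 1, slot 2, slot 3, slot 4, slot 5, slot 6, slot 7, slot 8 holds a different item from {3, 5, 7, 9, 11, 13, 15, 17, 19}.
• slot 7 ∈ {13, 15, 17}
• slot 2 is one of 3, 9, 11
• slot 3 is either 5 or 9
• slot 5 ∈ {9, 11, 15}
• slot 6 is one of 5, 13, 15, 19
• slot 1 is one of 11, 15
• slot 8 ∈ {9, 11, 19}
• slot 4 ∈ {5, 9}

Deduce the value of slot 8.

Among the 8 variables, 3 fits only slot 2 (and all 8 values in {3, 5, 9, 11, 13, 15, 17, 19} must be used), so slot 2 = 3.
Among the 7 still-open variables, 17 fits only slot 7 (and all 7 values in {5, 9, 11, 13, 15, 17, 19} must be used), so slot 7 = 17.
Among the 6 still-open variables, 13 fits only slot 6 (and all 6 values in {5, 9, 11, 13, 15, 19} must be used), so slot 6 = 13.
The 5 still-open variables together cover exactly {5, 9, 11, 15, 19} — 5 values for 5 variables — and 19 appears only in slot 8's list, so slot 8 = 19.

19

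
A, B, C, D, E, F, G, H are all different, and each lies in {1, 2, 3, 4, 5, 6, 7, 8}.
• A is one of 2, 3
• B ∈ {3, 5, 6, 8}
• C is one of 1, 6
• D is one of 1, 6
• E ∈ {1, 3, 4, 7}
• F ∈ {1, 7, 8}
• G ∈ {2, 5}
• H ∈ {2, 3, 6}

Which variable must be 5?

The 8 variables together cover exactly {1, 2, 3, 4, 5, 6, 7, 8} — 8 values for 8 variables — and 4 appears only in E's list, so E = 4.
The 7 still-open variables together cover exactly {1, 2, 3, 5, 6, 7, 8} — 7 values for 7 variables — and 7 appears only in F's list, so F = 7.
The 6 still-open variables together cover exactly {1, 2, 3, 5, 6, 8} — 6 values for 6 variables — and 8 appears only in B's list, so B = 8.
The 5 still-open variables together cover exactly {1, 2, 3, 5, 6} — 5 values for 5 variables — and 5 appears only in G's list, so G = 5.

G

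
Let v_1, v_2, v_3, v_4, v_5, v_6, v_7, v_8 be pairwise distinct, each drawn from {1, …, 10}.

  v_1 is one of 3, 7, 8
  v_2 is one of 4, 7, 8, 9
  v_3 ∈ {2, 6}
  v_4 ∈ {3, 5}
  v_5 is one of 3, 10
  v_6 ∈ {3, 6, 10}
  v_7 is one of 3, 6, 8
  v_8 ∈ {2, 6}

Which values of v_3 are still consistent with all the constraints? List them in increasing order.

v_3 and v_8 between them cover only {2, 6} — a naked pair. Remove those values from v_6, v_7.
v_5 and v_6 between them cover only {3, 10} — a naked pair. Remove those values from v_1, v_4, v_7.
v_4's domain is down to {5}, so v_4 = 5.
v_7's domain is down to {8}, so v_7 = 8. Eliminate 8 elsewhere: v_1, v_2.
That leaves v_1 = 7. So v_2 can't be 7.
No further eliminations apply; v_3 can still be any of 2, 6.

2, 6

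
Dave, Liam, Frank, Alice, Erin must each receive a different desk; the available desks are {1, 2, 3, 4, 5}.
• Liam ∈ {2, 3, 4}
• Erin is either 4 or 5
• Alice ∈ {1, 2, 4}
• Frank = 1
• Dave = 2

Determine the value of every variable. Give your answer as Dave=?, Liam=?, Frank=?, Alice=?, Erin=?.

Dave=2, Liam=3, Frank=1, Alice=4, Erin=5

Dave's domain is down to {2}, so Dave = 2. So Liam, Alice can't be 2.
Frank's domain is down to {1}, so Frank = 1. Strike 1 from Alice.
Alice has just one choice, so Alice = 4. Eliminate 4 elsewhere: Liam, Erin.
Erin has just one choice, so Erin = 5.
Liam has just one choice, so Liam = 3.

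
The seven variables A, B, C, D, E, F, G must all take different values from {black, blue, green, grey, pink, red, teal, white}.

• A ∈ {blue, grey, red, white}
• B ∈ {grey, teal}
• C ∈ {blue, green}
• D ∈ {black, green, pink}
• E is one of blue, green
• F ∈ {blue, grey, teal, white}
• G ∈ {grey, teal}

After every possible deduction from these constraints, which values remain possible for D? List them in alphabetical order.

The 2 variables B and G are confined to {grey, teal}, which locks those values in; drop them from A, F.
C and E between them cover only {blue, green} — a naked pair. Remove those values from A, D, F.
F's domain is down to {white}, so F = white. Strike white from A.
A has just one choice, so A = red.
No further eliminations apply; D can still be any of black, pink.

black, pink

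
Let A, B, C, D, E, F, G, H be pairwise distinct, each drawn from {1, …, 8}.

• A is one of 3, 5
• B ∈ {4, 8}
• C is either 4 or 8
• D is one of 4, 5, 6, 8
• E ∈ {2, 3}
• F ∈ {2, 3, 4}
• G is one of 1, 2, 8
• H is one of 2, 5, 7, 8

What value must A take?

The 8 variables draw from only 8 values {1, 2, 3, 4, 5, 6, 7, 8}, so each is used; only G can be 1, hence G = 1.
Among the 7 still-open variables, 6 fits only D (and all 7 values in {2, 3, 4, 5, 6, 7, 8} must be used), so D = 6.
The 6 still-open variables together cover exactly {2, 3, 4, 5, 7, 8} — 6 values for 6 variables — and 7 appears only in H's list, so H = 7.
The 5 still-open variables together cover exactly {2, 3, 4, 5, 8} — 5 values for 5 variables — and 5 appears only in A's list, so A = 5.

5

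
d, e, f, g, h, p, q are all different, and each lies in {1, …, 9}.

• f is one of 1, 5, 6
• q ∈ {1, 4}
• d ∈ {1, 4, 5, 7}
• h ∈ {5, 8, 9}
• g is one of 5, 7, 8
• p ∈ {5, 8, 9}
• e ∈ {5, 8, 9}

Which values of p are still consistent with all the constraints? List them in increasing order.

5, 8, 9

The 7 variables draw from only 7 values {1, 4, 5, 6, 7, 8, 9}, so each is used; only f can be 6, hence f = 6.
e, h, p between them cover only {5, 8, 9} — a naked triple. Remove those values from d, g.
g must be 7 (only option left). Strike 7 from d.
No further eliminations apply; p can still be any of 5, 8, 9.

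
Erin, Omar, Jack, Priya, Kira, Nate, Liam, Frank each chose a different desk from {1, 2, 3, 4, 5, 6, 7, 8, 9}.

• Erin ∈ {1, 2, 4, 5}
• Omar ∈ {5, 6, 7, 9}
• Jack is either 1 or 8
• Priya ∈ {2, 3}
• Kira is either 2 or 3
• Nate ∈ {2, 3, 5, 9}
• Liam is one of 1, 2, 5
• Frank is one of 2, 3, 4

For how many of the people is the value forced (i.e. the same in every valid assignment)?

3

Priya and Kira share exactly the 2 values {2, 3}; by pigeonhole those values go to them, so strike 2, 3 from Erin, Nate, Liam, Frank.
That leaves Frank = 4. Eliminate 4 elsewhere: Erin.
Erin and Liam share exactly the 2 values {1, 5}; by pigeonhole those values go to them, so strike 1, 5 from Omar, Jack, Nate.
Jack must be 8 (only option left).
Nate's domain is down to {9}, so Nate = 9. Strike 9 from Omar.
Determined: Jack=8, Nate=9, Frank=4. The other people each still have more than one consistent value. That makes 3.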